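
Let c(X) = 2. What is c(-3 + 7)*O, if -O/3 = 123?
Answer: -738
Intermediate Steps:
O = -369 (O = -3*123 = -369)
c(-3 + 7)*O = 2*(-369) = -738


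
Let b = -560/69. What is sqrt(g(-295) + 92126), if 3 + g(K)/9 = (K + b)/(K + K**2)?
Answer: sqrt(33240728491734)/18998 ≈ 303.48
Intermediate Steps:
b = -560/69 (b = -560*1/69 = -560/69 ≈ -8.1159)
g(K) = -27 + 9*(-560/69 + K)/(K + K**2) (g(K) = -27 + 9*((K - 560/69)/(K + K**2)) = -27 + 9*((-560/69 + K)/(K + K**2)) = -27 + 9*(-560/69 + K)/(K + K**2))
sqrt(g(-295) + 92126) = sqrt((3/23)*(-560 - 207*(-295)**2 - 138*(-295))/(-295*(1 - 295)) + 92126) = sqrt((3/23)*(-1/295)*(-560 - 207*87025 + 40710)/(-294) + 92126) = sqrt((3/23)*(-1/295)*(-1/294)*(-560 - 18014175 + 40710) + 92126) = sqrt((3/23)*(-1/295)*(-1/294)*(-17974025) + 92126) = sqrt(-3594805/132986 + 92126) = sqrt(12247873431/132986) = sqrt(33240728491734)/18998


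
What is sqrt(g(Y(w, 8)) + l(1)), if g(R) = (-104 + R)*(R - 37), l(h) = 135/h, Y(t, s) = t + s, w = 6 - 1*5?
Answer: sqrt(2795) ≈ 52.868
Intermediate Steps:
w = 1 (w = 6 - 5 = 1)
Y(t, s) = s + t
g(R) = (-104 + R)*(-37 + R)
sqrt(g(Y(w, 8)) + l(1)) = sqrt((3848 + (8 + 1)**2 - 141*(8 + 1)) + 135/1) = sqrt((3848 + 9**2 - 141*9) + 135*1) = sqrt((3848 + 81 - 1269) + 135) = sqrt(2660 + 135) = sqrt(2795)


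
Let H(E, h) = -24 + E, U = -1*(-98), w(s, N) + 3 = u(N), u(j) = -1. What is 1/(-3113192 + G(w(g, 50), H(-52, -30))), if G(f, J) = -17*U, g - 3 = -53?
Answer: -1/3114858 ≈ -3.2104e-7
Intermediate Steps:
g = -50 (g = 3 - 53 = -50)
w(s, N) = -4 (w(s, N) = -3 - 1 = -4)
U = 98
G(f, J) = -1666 (G(f, J) = -17*98 = -1666)
1/(-3113192 + G(w(g, 50), H(-52, -30))) = 1/(-3113192 - 1666) = 1/(-3114858) = -1/3114858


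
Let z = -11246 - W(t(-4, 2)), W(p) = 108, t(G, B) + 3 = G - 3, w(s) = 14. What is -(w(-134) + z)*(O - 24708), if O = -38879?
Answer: -721076580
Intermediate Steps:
t(G, B) = -6 + G (t(G, B) = -3 + (G - 3) = -3 + (-3 + G) = -6 + G)
z = -11354 (z = -11246 - 1*108 = -11246 - 108 = -11354)
-(w(-134) + z)*(O - 24708) = -(14 - 11354)*(-38879 - 24708) = -(-11340)*(-63587) = -1*721076580 = -721076580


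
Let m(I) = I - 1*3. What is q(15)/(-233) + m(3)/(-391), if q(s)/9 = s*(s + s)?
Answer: -4050/233 ≈ -17.382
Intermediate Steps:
m(I) = -3 + I (m(I) = I - 3 = -3 + I)
q(s) = 18*s² (q(s) = 9*(s*(s + s)) = 9*(s*(2*s)) = 9*(2*s²) = 18*s²)
q(15)/(-233) + m(3)/(-391) = (18*15²)/(-233) + (-3 + 3)/(-391) = (18*225)*(-1/233) + 0*(-1/391) = 4050*(-1/233) + 0 = -4050/233 + 0 = -4050/233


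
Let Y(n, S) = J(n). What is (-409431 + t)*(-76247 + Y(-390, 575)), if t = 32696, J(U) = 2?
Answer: 28724160075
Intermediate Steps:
Y(n, S) = 2
(-409431 + t)*(-76247 + Y(-390, 575)) = (-409431 + 32696)*(-76247 + 2) = -376735*(-76245) = 28724160075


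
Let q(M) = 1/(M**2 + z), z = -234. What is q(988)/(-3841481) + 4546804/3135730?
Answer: 10086209542587919/6956013465499070 ≈ 1.4500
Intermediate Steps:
q(M) = 1/(-234 + M**2) (q(M) = 1/(M**2 - 234) = 1/(-234 + M**2))
q(988)/(-3841481) + 4546804/3135730 = 1/(-234 + 988**2*(-3841481)) + 4546804/3135730 = -1/3841481/(-234 + 976144) + 4546804*(1/3135730) = -1/3841481/975910 + 2273402/1567865 = (1/975910)*(-1/3841481) + 2273402/1567865 = -1/3748939722710 + 2273402/1567865 = 10086209542587919/6956013465499070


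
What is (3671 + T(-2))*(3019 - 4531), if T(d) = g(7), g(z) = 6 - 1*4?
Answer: -5553576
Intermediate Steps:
g(z) = 2 (g(z) = 6 - 4 = 2)
T(d) = 2
(3671 + T(-2))*(3019 - 4531) = (3671 + 2)*(3019 - 4531) = 3673*(-1512) = -5553576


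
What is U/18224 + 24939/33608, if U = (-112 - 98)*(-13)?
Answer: 17069943/19139756 ≈ 0.89186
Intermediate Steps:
U = 2730 (U = -210*(-13) = 2730)
U/18224 + 24939/33608 = 2730/18224 + 24939/33608 = 2730*(1/18224) + 24939*(1/33608) = 1365/9112 + 24939/33608 = 17069943/19139756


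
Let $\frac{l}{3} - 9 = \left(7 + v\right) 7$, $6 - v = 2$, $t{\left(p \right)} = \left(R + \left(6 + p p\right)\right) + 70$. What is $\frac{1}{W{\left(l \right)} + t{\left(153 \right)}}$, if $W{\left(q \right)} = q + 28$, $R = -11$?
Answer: $\frac{1}{23760} \approx 4.2088 \cdot 10^{-5}$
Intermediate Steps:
$t{\left(p \right)} = 65 + p^{2}$ ($t{\left(p \right)} = \left(-11 + \left(6 + p p\right)\right) + 70 = \left(-11 + \left(6 + p^{2}\right)\right) + 70 = \left(-5 + p^{2}\right) + 70 = 65 + p^{2}$)
$v = 4$ ($v = 6 - 2 = 4$)
$l = 258$ ($l = 27 + 3 \left(7 + 4\right) 7 = 27 + 3 \cdot 11 \cdot 7 = 27 + 3 \cdot 77 = 27 + 231 = 258$)
$W{\left(q \right)} = 28 + q$
$\frac{1}{W{\left(l \right)} + t{\left(153 \right)}} = \frac{1}{\left(28 + 258\right) + \left(65 + 153^{2}\right)} = \frac{1}{286 + \left(65 + 23409\right)} = \frac{1}{286 + 23474} = \frac{1}{23760}$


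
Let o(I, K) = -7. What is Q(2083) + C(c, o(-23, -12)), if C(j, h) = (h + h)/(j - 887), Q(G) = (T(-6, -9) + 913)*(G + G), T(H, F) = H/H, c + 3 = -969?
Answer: 7078558930/1859 ≈ 3.8077e+6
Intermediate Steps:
c = -972 (c = -3 - 969 = -972)
T(H, F) = 1
Q(G) = 1828*G (Q(G) = (1 + 913)*(G + G) = 914*(2*G) = 1828*G)
C(j, h) = 2*h/(-887 + j) (C(j, h) = (2*h)/(-887 + j) = 2*h/(-887 + j))
Q(2083) + C(c, o(-23, -12)) = 1828*2083 + 2*(-7)/(-887 - 972) = 3807724 + 2*(-7)/(-1859) = 3807724 + 2*(-7)*(-1/1859) = 3807724 + 14/1859 = 7078558930/1859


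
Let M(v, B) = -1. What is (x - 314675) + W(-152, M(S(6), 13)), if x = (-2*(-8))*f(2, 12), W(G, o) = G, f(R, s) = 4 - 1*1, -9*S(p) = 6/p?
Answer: -314779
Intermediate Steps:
S(p) = -2/(3*p)
f(R, s) = 3 (f(R, s) = 4 - 1 = 3)
x = 48 (x = -2*(-8)*3 = 16*3 = 48)
(x - 314675) + W(-152, M(S(6), 13)) = (48 - 314675) - 152 = -314627 - 152 = -314779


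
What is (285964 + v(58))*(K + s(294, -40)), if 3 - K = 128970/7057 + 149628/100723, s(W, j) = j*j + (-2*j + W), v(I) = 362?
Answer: 398339537492865366/710802211 ≈ 5.6041e+8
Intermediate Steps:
s(W, j) = W + j**2 - 2*j (s(W, j) = j**2 + (W - 2*j) = W + j**2 - 2*j)
K = -11913763473/710802211 (K = 3 - (128970/7057 + 149628/100723) = 3 - 1*14046170106/710802211 = 3 - 14046170106/710802211 = -11913763473/710802211 ≈ -16.761)
(285964 + v(58))*(K + s(294, -40)) = (285964 + 362)*(-11913763473/710802211 + (294 + (-40)**2 - 2*(-40))) = 286326*(-11913763473/710802211 + (294 + 1600 + 80)) = 286326*(-11913763473/710802211 + 1974) = 286326*(1391209801041/710802211) = 398339537492865366/710802211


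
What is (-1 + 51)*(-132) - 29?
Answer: -6629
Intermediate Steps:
(-1 + 51)*(-132) - 29 = 50*(-132) - 29 = -6600 - 29 = -6629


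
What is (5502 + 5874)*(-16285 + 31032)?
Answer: 167761872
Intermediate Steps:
(5502 + 5874)*(-16285 + 31032) = 11376*14747 = 167761872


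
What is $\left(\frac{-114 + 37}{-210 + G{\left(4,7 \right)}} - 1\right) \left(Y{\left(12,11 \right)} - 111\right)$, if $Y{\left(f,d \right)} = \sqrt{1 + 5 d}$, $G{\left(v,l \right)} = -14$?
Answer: $\frac{2331}{32} - \frac{21 \sqrt{14}}{16} \approx 67.933$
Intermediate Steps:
$\left(\frac{-114 + 37}{-210 + G{\left(4,7 \right)}} - 1\right) \left(Y{\left(12,11 \right)} - 111\right) = \left(\frac{-114 + 37}{-210 - 14} - 1\right) \left(\sqrt{1 + 5 \cdot 11} - 111\right) = \left(- \frac{77}{-224} - 1\right) \left(\sqrt{1 + 55} - 111\right) = \left(\left(-77\right) \left(- \frac{1}{224}\right) - 1\right) \left(\sqrt{56} - 111\right) = \left(\frac{11}{32} - 1\right) \left(2 \sqrt{14} - 111\right) = - \frac{21 \left(-111 + 2 \sqrt{14}\right)}{32} = \frac{2331}{32} - \frac{21 \sqrt{14}}{16}$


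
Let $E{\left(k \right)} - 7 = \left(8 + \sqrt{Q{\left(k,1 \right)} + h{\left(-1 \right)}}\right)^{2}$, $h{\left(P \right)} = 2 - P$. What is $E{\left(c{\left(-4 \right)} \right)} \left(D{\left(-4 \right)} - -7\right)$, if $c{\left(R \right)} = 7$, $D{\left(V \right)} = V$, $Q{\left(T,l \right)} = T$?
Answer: $243 + 48 \sqrt{10} \approx 394.79$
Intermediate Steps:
$E{\left(k \right)} = 7 + \left(8 + \sqrt{3 + k}\right)^{2}$ ($E{\left(k \right)} = 7 + \left(8 + \sqrt{k + \left(2 - -1\right)}\right)^{2} = 7 + \left(8 + \sqrt{k + \left(2 + 1\right)}\right)^{2} = 7 + \left(8 + \sqrt{k + 3}\right)^{2} = 7 + \left(8 + \sqrt{3 + k}\right)^{2}$)
$E{\left(c{\left(-4 \right)} \right)} \left(D{\left(-4 \right)} - -7\right) = \left(7 + \left(8 + \sqrt{3 + 7}\right)^{2}\right) \left(-4 - -7\right) = \left(7 + \left(8 + \sqrt{10}\right)^{2}\right) \left(-4 + 7\right) = \left(7 + \left(8 + \sqrt{10}\right)^{2}\right) 3 = 21 + 3 \left(8 + \sqrt{10}\right)^{2}$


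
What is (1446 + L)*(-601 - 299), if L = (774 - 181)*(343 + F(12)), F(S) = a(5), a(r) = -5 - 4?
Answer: -179557200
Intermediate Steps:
a(r) = -9
F(S) = -9
L = 198062 (L = (774 - 181)*(343 - 9) = 593*334 = 198062)
(1446 + L)*(-601 - 299) = (1446 + 198062)*(-601 - 299) = 199508*(-900) = -179557200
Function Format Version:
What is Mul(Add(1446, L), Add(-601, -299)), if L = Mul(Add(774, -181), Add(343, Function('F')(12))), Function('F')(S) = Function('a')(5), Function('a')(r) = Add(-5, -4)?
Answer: -179557200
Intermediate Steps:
Function('a')(r) = -9
Function('F')(S) = -9
L = 198062 (L = Mul(Add(774, -181), Add(343, -9)) = Mul(593, 334) = 198062)
Mul(Add(1446, L), Add(-601, -299)) = Mul(Add(1446, 198062), Add(-601, -299)) = Mul(199508, -900) = -179557200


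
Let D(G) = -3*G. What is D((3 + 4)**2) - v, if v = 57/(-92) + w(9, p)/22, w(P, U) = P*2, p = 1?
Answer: -148965/1012 ≈ -147.20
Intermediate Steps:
w(P, U) = 2*P
v = 201/1012 (v = 57/(-92) + (2*9)/22 = 57*(-1/92) + 18*(1/22) = -57/92 + 9/11 = 201/1012 ≈ 0.19862)
D((3 + 4)**2) - v = -3*(3 + 4)**2 - 1*201/1012 = -3*7**2 - 201/1012 = -3*49 - 201/1012 = -147 - 201/1012 = -148965/1012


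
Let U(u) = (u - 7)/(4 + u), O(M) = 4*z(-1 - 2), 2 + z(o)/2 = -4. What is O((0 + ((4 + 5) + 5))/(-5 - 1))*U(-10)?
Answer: -136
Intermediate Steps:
z(o) = -12 (z(o) = -4 + 2*(-4) = -4 - 8 = -12)
O(M) = -48 (O(M) = 4*(-12) = -48)
U(u) = (-7 + u)/(4 + u)
O((0 + ((4 + 5) + 5))/(-5 - 1))*U(-10) = -48*(-7 - 10)/(4 - 10) = -48*(-17)/(-6) = -(-8)*(-17) = -48*17/6 = -136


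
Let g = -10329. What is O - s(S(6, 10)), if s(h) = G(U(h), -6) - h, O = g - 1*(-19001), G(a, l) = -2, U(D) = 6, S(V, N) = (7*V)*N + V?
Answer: 9100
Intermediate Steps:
S(V, N) = V + 7*N*V (S(V, N) = 7*N*V + V = V + 7*N*V)
O = 8672 (O = -10329 - 1*(-19001) = -10329 + 19001 = 8672)
s(h) = -2 - h
O - s(S(6, 10)) = 8672 - (-2 - 6*(1 + 7*10)) = 8672 - (-2 - 6*(1 + 70)) = 8672 - (-2 - 6*71) = 8672 - (-2 - 1*426) = 8672 - (-2 - 426) = 8672 - 1*(-428) = 8672 + 428 = 9100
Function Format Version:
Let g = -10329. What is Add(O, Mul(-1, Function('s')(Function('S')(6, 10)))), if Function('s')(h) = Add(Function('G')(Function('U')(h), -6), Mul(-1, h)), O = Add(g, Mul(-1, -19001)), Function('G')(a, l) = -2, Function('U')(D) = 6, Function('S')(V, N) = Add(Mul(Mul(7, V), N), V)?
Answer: 9100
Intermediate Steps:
Function('S')(V, N) = Add(V, Mul(7, N, V)) (Function('S')(V, N) = Add(Mul(7, N, V), V) = Add(V, Mul(7, N, V)))
O = 8672 (O = Add(-10329, Mul(-1, -19001)) = Add(-10329, 19001) = 8672)
Function('s')(h) = Add(-2, Mul(-1, h))
Add(O, Mul(-1, Function('s')(Function('S')(6, 10)))) = Add(8672, Mul(-1, Add(-2, Mul(-1, Mul(6, Add(1, Mul(7, 10))))))) = Add(8672, Mul(-1, Add(-2, Mul(-1, Mul(6, Add(1, 70)))))) = Add(8672, Mul(-1, Add(-2, Mul(-1, Mul(6, 71))))) = Add(8672, Mul(-1, Add(-2, Mul(-1, 426)))) = Add(8672, Mul(-1, Add(-2, -426))) = Add(8672, Mul(-1, -428)) = Add(8672, 428) = 9100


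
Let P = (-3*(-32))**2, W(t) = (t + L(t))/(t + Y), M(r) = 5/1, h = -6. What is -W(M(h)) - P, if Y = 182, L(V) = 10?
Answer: -1723407/187 ≈ -9216.1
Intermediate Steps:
M(r) = 5 (M(r) = 5*1 = 5)
W(t) = (10 + t)/(182 + t) (W(t) = (t + 10)/(t + 182) = (10 + t)/(182 + t))
P = 9216 (P = 96**2 = 9216)
-W(M(h)) - P = -(10 + 5)/(182 + 5) - 1*9216 = -15/187 - 9216 = -1723407/187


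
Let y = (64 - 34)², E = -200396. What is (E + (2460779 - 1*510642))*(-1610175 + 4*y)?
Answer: -2811090147075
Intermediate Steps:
y = 900 (y = 30² = 900)
(E + (2460779 - 1*510642))*(-1610175 + 4*y) = (-200396 + (2460779 - 1*510642))*(-1610175 + 4*900) = (-200396 + (2460779 - 510642))*(-1610175 + 3600) = (-200396 + 1950137)*(-1606575) = 1749741*(-1606575) = -2811090147075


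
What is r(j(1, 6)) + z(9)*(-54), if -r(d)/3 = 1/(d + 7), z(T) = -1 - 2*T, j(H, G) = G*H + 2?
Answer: 5129/5 ≈ 1025.8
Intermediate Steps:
j(H, G) = 2 + G*H
r(d) = -3/(7 + d) (r(d) = -3/(d + 7) = -3/(7 + d))
r(j(1, 6)) + z(9)*(-54) = -3/(7 + (2 + 6*1)) + (-1 - 2*9)*(-54) = -3/(7 + (2 + 6)) + (-1 - 18)*(-54) = -3/(7 + 8) - 19*(-54) = -3/15 + 1026 = -3*1/15 + 1026 = -⅕ + 1026 = 5129/5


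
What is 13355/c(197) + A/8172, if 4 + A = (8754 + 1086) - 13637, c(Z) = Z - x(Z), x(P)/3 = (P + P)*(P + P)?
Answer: -626181457/1268051964 ≈ -0.49381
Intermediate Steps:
x(P) = 12*P² (x(P) = 3*((P + P)*(P + P)) = 3*((2*P)*(2*P)) = 3*(4*P²) = 12*P²)
c(Z) = Z - 12*Z²
A = -3801 (A = -4 + ((8754 + 1086) - 13637) = -4 + (9840 - 13637) = -4 - 3797 = -3801)
13355/c(197) + A/8172 = 13355/((197*(1 - 12*197))) - 3801/8172 = 13355/((197*(1 - 2364))) - 3801*1/8172 = 13355/((197*(-2363))) - 1267/2724 = 13355/(-465511) - 1267/2724 = 13355*(-1/465511) - 1267/2724 = -13355/465511 - 1267/2724 = -626181457/1268051964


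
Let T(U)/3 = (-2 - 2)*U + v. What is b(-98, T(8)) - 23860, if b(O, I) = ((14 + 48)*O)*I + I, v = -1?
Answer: 577565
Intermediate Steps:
T(U) = -3 - 12*U (T(U) = 3*((-2 - 2)*U - 1) = 3*(-4*U - 1) = 3*(-1 - 4*U) = -3 - 12*U)
b(O, I) = I + 62*I*O (b(O, I) = (62*O)*I + I = 62*I*O + I = I + 62*I*O)
b(-98, T(8)) - 23860 = (-3 - 12*8)*(1 + 62*(-98)) - 23860 = (-3 - 96)*(1 - 6076) - 23860 = -99*(-6075) - 23860 = 601425 - 23860 = 577565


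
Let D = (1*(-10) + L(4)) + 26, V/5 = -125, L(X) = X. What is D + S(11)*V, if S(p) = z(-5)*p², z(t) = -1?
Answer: 75645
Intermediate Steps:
V = -625 (V = 5*(-125) = -625)
S(p) = -p²
D = 20 (D = (1*(-10) + 4) + 26 = (-10 + 4) + 26 = -6 + 26 = 20)
D + S(11)*V = 20 - 1*11²*(-625) = 20 - 1*121*(-625) = 20 - 121*(-625) = 20 + 75625 = 75645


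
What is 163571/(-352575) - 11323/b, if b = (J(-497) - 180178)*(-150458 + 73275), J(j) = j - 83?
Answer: -2282055755520419/4918930620038550 ≈ -0.46393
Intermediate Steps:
J(j) = -83 + j
b = 13951444714 (b = ((-83 - 497) - 180178)*(-150458 + 73275) = (-580 - 180178)*(-77183) = -180758*(-77183) = 13951444714)
163571/(-352575) - 11323/b = 163571/(-352575) - 11323/13951444714 = 163571*(-1/352575) - 11323*1/13951444714 = -163571/352575 - 11323/13951444714 = -2282055755520419/4918930620038550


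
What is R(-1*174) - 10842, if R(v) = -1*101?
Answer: -10943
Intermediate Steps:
R(v) = -101
R(-1*174) - 10842 = -101 - 10842 = -10943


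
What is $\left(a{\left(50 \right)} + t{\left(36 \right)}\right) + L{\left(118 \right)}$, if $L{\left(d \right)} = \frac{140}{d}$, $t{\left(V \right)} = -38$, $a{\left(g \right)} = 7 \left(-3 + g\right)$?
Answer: $\frac{17239}{59} \approx 292.19$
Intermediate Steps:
$a{\left(g \right)} = -21 + 7 g$
$\left(a{\left(50 \right)} + t{\left(36 \right)}\right) + L{\left(118 \right)} = \left(\left(-21 + 7 \cdot 50\right) - 38\right) + \frac{140}{118} = \left(\left(-21 + 350\right) - 38\right) + 140 \cdot \frac{1}{118} = \left(329 - 38\right) + \frac{70}{59} = 291 + \frac{70}{59} = \frac{17239}{59}$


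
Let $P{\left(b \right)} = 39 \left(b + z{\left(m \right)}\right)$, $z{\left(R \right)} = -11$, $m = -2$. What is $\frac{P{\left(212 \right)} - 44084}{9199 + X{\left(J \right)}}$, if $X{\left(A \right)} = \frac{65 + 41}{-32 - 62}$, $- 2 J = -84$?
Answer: $- \frac{30973}{7860} \approx -3.9406$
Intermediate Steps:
$J = 42$ ($J = \left(- \frac{1}{2}\right) \left(-84\right) = 42$)
$P{\left(b \right)} = -429 + 39 b$ ($P{\left(b \right)} = 39 \left(b - 11\right) = 39 \left(-11 + b\right) = -429 + 39 b$)
$X{\left(A \right)} = - \frac{53}{47}$ ($X{\left(A \right)} = \frac{106}{-94} = 106 \left(- \frac{1}{94}\right) = - \frac{53}{47}$)
$\frac{P{\left(212 \right)} - 44084}{9199 + X{\left(J \right)}} = \frac{\left(-429 + 39 \cdot 212\right) - 44084}{9199 - \frac{53}{47}} = \frac{\left(-429 + 8268\right) - 44084}{\frac{432300}{47}} = \left(7839 - 44084\right) \frac{47}{432300} = \left(-36245\right) \frac{47}{432300} = - \frac{30973}{7860}$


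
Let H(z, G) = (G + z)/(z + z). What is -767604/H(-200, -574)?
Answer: -51173600/129 ≈ -3.9669e+5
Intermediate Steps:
H(z, G) = (G + z)/(2*z) (H(z, G) = (G + z)/((2*z)) = (G + z)*(1/(2*z)) = (G + z)/(2*z))
-767604/H(-200, -574) = -767604*(-400/(-574 - 200)) = -767604/((½)*(-1/200)*(-774)) = -767604/387/200 = -767604*200/387 = -51173600/129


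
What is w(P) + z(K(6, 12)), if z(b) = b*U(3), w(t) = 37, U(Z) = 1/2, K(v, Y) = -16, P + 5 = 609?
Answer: 29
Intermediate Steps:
P = 604 (P = -5 + 609 = 604)
U(Z) = ½
z(b) = b/2 (z(b) = b*(½) = b/2)
w(P) + z(K(6, 12)) = 37 + (½)*(-16) = 37 - 8 = 29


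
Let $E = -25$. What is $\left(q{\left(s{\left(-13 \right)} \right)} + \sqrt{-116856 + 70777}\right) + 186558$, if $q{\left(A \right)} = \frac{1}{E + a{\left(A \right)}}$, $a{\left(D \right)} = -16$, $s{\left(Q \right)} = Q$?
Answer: $\frac{7648877}{41} + i \sqrt{46079} \approx 1.8656 \cdot 10^{5} + 214.66 i$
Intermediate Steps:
$q{\left(A \right)} = - \frac{1}{41}$ ($q{\left(A \right)} = \frac{1}{-25 - 16} = \frac{1}{-41} = - \frac{1}{41}$)
$\left(q{\left(s{\left(-13 \right)} \right)} + \sqrt{-116856 + 70777}\right) + 186558 = \left(- \frac{1}{41} + \sqrt{-116856 + 70777}\right) + 186558 = \left(- \frac{1}{41} + \sqrt{-46079}\right) + 186558 = \left(- \frac{1}{41} + i \sqrt{46079}\right) + 186558 = \frac{7648877}{41} + i \sqrt{46079}$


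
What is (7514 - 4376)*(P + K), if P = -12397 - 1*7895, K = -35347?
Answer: -174595182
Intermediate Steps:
P = -20292 (P = -12397 - 7895 = -20292)
(7514 - 4376)*(P + K) = (7514 - 4376)*(-20292 - 35347) = 3138*(-55639) = -174595182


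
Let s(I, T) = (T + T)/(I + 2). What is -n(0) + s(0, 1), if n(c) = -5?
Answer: 6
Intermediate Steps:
s(I, T) = 2*T/(2 + I) (s(I, T) = (2*T)/(2 + I) = 2*T/(2 + I))
-n(0) + s(0, 1) = -1*(-5) + 2*1/(2 + 0) = 5 + 2*1/2 = 5 + 2*1*(1/2) = 5 + 1 = 6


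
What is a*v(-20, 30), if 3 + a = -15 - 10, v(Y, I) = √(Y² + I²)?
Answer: -280*√13 ≈ -1009.6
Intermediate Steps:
v(Y, I) = √(I² + Y²)
a = -28 (a = -3 + (-15 - 10) = -3 - 25 = -28)
a*v(-20, 30) = -28*√(30² + (-20)²) = -28*√(900 + 400) = -280*√13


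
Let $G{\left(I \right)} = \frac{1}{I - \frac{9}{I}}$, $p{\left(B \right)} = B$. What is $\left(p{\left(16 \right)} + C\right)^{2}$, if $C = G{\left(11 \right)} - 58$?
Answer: $\frac{22024249}{12544} \approx 1755.8$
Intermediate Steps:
$C = - \frac{6485}{112}$ ($C = \frac{11}{-9 + 11^{2}} - 58 = \frac{11}{-9 + 121} - 58 = \frac{11}{112} - 58 = - \frac{6485}{112} \approx -57.902$)
$\left(p{\left(16 \right)} + C\right)^{2} = \left(16 - \frac{6485}{112}\right)^{2} = \left(- \frac{4693}{112}\right)^{2} = \frac{22024249}{12544}$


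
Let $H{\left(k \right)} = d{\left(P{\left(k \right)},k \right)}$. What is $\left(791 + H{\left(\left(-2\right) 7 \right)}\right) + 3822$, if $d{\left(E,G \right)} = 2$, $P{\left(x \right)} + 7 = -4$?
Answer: $4615$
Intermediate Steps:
$P{\left(x \right)} = -11$ ($P{\left(x \right)} = -7 - 4 = -11$)
$H{\left(k \right)} = 2$
$\left(791 + H{\left(\left(-2\right) 7 \right)}\right) + 3822 = \left(791 + 2\right) + 3822 = 793 + 3822 = 4615$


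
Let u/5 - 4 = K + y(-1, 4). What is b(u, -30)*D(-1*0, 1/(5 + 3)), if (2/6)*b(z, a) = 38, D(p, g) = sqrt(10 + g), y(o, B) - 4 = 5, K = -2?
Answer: 513*sqrt(2)/2 ≈ 362.75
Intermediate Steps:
y(o, B) = 9 (y(o, B) = 4 + 5 = 9)
u = 55 (u = 20 + 5*(-2 + 9) = 20 + 5*7 = 20 + 35 = 55)
b(z, a) = 114 (b(z, a) = 3*38 = 114)
b(u, -30)*D(-1*0, 1/(5 + 3)) = 114*sqrt(10 + 1/(5 + 3)) = 114*sqrt(10 + 1/8) = 114*sqrt(81/8) = 114*(9*sqrt(2)/4) = 513*sqrt(2)/2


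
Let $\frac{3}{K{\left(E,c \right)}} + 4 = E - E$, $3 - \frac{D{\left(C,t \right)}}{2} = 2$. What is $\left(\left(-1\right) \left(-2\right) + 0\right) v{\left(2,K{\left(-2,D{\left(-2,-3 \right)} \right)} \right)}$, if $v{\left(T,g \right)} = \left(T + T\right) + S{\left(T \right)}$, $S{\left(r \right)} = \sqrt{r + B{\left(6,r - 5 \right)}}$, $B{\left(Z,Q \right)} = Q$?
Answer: $8 + 2 i \approx 8.0 + 2.0 i$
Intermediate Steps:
$D{\left(C,t \right)} = 2$ ($D{\left(C,t \right)} = 6 - 4 = 2$)
$S{\left(r \right)} = \sqrt{-5 + 2 r}$ ($S{\left(r \right)} = \sqrt{r + \left(r - 5\right)} = \sqrt{r + \left(-5 + r\right)} = \sqrt{-5 + 2 r}$)
$K{\left(E,c \right)} = - \frac{3}{4}$ ($K{\left(E,c \right)} = \frac{3}{-4 + \left(E - E\right)} = \frac{3}{-4 + 0} = \frac{3}{-4} = 3 \left(- \frac{1}{4}\right) = - \frac{3}{4}$)
$v{\left(T,g \right)} = \sqrt{-5 + 2 T} + 2 T$ ($v{\left(T,g \right)} = \left(T + T\right) + \sqrt{-5 + 2 T} = 2 T + \sqrt{-5 + 2 T} = \sqrt{-5 + 2 T} + 2 T$)
$\left(\left(-1\right) \left(-2\right) + 0\right) v{\left(2,K{\left(-2,D{\left(-2,-3 \right)} \right)} \right)} = \left(\left(-1\right) \left(-2\right) + 0\right) \left(\sqrt{-5 + 2 \cdot 2} + 2 \cdot 2\right) = \left(2 + 0\right) \left(\sqrt{-5 + 4} + 4\right) = 2 \left(\sqrt{-1} + 4\right) = 2 \left(i + 4\right) = 2 \left(4 + i\right) = 8 + 2 i$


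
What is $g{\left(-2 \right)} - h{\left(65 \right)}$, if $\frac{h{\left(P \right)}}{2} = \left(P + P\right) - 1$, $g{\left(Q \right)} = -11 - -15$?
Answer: $-254$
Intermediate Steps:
$g{\left(Q \right)} = 4$ ($g{\left(Q \right)} = -11 + 15 = 4$)
$h{\left(P \right)} = -2 + 4 P$ ($h{\left(P \right)} = 2 \left(\left(P + P\right) - 1\right) = 2 \left(2 P - 1\right) = 2 \left(-1 + 2 P\right) = -2 + 4 P$)
$g{\left(-2 \right)} - h{\left(65 \right)} = 4 - \left(-2 + 4 \cdot 65\right) = 4 - \left(-2 + 260\right) = 4 - 258 = -254$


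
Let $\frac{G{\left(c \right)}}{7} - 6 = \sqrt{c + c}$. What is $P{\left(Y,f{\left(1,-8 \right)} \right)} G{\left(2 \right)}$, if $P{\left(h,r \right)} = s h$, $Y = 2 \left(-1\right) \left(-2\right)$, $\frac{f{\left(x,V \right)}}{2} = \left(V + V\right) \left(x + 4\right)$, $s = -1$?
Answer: $-224$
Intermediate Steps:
$f{\left(x,V \right)} = 4 V \left(4 + x\right)$ ($f{\left(x,V \right)} = 2 \left(V + V\right) \left(x + 4\right) = 2 \cdot 2 V \left(4 + x\right) = 4 V \left(4 + x\right)$)
$Y = 4$ ($Y = \left(-2\right) \left(-2\right) = 4$)
$P{\left(h,r \right)} = - h$
$G{\left(c \right)} = 42 + 7 \sqrt{2} \sqrt{c}$ ($G{\left(c \right)} = 42 + 7 \sqrt{c + c} = 42 + 7 \sqrt{2 c} = 42 + 7 \sqrt{2} \sqrt{c}$)
$P{\left(Y,f{\left(1,-8 \right)} \right)} G{\left(2 \right)} = \left(-1\right) 4 \left(42 + 7 \sqrt{2} \sqrt{2}\right) = - 4 \left(42 + 14\right) = \left(-4\right) 56 = -224$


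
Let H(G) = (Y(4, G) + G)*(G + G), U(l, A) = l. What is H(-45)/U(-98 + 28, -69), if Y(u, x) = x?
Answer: -810/7 ≈ -115.71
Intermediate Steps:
H(G) = 4*G**2 (H(G) = (G + G)*(G + G) = (2*G)*(2*G) = 4*G**2)
H(-45)/U(-98 + 28, -69) = (4*(-45)**2)/(-98 + 28) = (4*2025)/(-70) = 8100*(-1/70) = -810/7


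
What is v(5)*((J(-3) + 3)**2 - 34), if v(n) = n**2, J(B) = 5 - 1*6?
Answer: -750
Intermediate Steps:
J(B) = -1 (J(B) = 5 - 6 = -1)
v(5)*((J(-3) + 3)**2 - 34) = 5**2*((-1 + 3)**2 - 34) = 25*(2**2 - 34) = 25*(4 - 34) = 25*(-30) = -750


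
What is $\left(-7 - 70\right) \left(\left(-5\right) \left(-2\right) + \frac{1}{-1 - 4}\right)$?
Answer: $- \frac{3773}{5} \approx -754.6$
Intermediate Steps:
$\left(-7 - 70\right) \left(\left(-5\right) \left(-2\right) + \frac{1}{-1 - 4}\right) = - 77 \left(10 + \frac{1}{-5}\right) = - 77 \left(10 - \frac{1}{5}\right) = \left(-77\right) \frac{49}{5} = - \frac{3773}{5}$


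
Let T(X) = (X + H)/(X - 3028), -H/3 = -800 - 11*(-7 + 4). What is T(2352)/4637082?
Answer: -1551/1044889144 ≈ -1.4844e-6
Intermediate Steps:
H = 2301 (H = -3*(-800 - 11*(-7 + 4)) = -3*(-800 - 11*(-3)) = -3*(-800 - 1*(-33)) = -3*(-800 + 33) = -3*(-767) = 2301)
T(X) = (2301 + X)/(-3028 + X) (T(X) = (X + 2301)/(X - 3028) = (2301 + X)/(-3028 + X))
T(2352)/4637082 = ((2301 + 2352)/(-3028 + 2352))/4637082 = (4653/(-676))*(1/4637082) = -1/676*4653*(1/4637082) = -4653/676*1/4637082 = -1551/1044889144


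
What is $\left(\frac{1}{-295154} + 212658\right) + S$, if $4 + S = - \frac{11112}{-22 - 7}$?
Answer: $\frac{1823484433983}{8559466} \approx 2.1304 \cdot 10^{5}$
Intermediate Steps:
$S = \frac{10996}{29}$ ($S = -4 - \frac{11112}{-22 - 7} = -4 - \frac{11112}{-29} = -4 - - \frac{11112}{29} = -4 + \frac{11112}{29} = \frac{10996}{29} \approx 379.17$)
$\left(\frac{1}{-295154} + 212658\right) + S = \left(\frac{1}{-295154} + 212658\right) + \frac{10996}{29} = \left(- \frac{1}{295154} + 212658\right) + \frac{10996}{29} = \frac{62766859331}{295154} + \frac{10996}{29} = \frac{1823484433983}{8559466}$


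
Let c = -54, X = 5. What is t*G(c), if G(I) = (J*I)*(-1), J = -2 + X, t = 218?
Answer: 35316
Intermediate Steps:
J = 3 (J = -2 + 5 = 3)
G(I) = -3*I (G(I) = (3*I)*(-1) = -3*I)
t*G(c) = 218*(-3*(-54)) = 218*162 = 35316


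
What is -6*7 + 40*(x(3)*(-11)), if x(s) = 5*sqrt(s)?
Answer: -42 - 2200*sqrt(3) ≈ -3852.5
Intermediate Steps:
-6*7 + 40*(x(3)*(-11)) = -6*7 + 40*((5*sqrt(3))*(-11)) = -42 + 40*(-55*sqrt(3)) = -42 - 2200*sqrt(3)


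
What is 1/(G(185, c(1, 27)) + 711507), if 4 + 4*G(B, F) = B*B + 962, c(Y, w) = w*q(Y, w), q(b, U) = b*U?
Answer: 4/2881211 ≈ 1.3883e-6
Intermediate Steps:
q(b, U) = U*b
c(Y, w) = Y*w² (c(Y, w) = w*(w*Y) = w*(Y*w) = Y*w²)
G(B, F) = 479/2 + B²/4 (G(B, F) = -1 + (B*B + 962)/4 = -1 + (B² + 962)/4 = -1 + (962 + B²)/4 = -1 + (481/2 + B²/4) = 479/2 + B²/4)
1/(G(185, c(1, 27)) + 711507) = 1/((479/2 + (¼)*185²) + 711507) = 1/((479/2 + (¼)*34225) + 711507) = 1/((479/2 + 34225/4) + 711507) = 1/(35183/4 + 711507) = 1/(2881211/4) = 4/2881211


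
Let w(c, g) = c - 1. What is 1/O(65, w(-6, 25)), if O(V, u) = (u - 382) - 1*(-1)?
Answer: -1/388 ≈ -0.0025773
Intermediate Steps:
w(c, g) = -1 + c
O(V, u) = -381 + u (O(V, u) = (-382 + u) + 1 = -381 + u)
1/O(65, w(-6, 25)) = 1/(-381 + (-1 - 6)) = 1/(-381 - 7) = 1/(-388) = -1/388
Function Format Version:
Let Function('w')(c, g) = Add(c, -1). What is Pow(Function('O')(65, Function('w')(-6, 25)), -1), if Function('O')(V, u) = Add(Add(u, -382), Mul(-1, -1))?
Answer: Rational(-1, 388) ≈ -0.0025773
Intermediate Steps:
Function('w')(c, g) = Add(-1, c)
Function('O')(V, u) = Add(-381, u) (Function('O')(V, u) = Add(Add(-382, u), 1) = Add(-381, u))
Pow(Function('O')(65, Function('w')(-6, 25)), -1) = Pow(Add(-381, Add(-1, -6)), -1) = Pow(Add(-381, -7), -1) = Pow(-388, -1) = Rational(-1, 388)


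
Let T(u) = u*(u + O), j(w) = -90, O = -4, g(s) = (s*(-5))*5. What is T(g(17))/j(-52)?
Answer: -12155/6 ≈ -2025.8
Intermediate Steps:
g(s) = -25*s (g(s) = -5*s*5 = -25*s)
T(u) = u*(-4 + u) (T(u) = u*(u - 4) = u*(-4 + u))
T(g(17))/j(-52) = ((-25*17)*(-4 - 25*17))/(-90) = -425*(-4 - 425)*(-1/90) = -425*(-429)*(-1/90) = 182325*(-1/90) = -12155/6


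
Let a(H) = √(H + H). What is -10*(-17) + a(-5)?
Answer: 170 + I*√10 ≈ 170.0 + 3.1623*I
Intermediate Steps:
a(H) = √2*√H (a(H) = √(2*H) = √2*√H)
-10*(-17) + a(-5) = -10*(-17) + √2*√(-5) = 170 + √2*(I*√5) = 170 + I*√10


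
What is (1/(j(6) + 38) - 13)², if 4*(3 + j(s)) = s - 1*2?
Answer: 218089/1296 ≈ 168.28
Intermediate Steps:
j(s) = -7/2 + s/4 (j(s) = -3 + (s - 1*2)/4 = -3 + (s - 2)/4 = -3 + (-2 + s)/4 = -3 + (-½ + s/4) = -7/2 + s/4)
(1/(j(6) + 38) - 13)² = (1/((-7/2 + (¼)*6) + 38) - 13)² = (1/((-7/2 + 3/2) + 38) - 13)² = (1/(-2 + 38) - 13)² = (1/36 - 13)² = (-467/36)² = 218089/1296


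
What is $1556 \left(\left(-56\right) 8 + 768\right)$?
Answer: $497920$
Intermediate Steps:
$1556 \left(\left(-56\right) 8 + 768\right) = 1556 \left(-448 + 768\right) = 1556 \cdot 320 = 497920$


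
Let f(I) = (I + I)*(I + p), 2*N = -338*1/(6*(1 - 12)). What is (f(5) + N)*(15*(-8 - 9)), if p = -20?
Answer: 827135/22 ≈ 37597.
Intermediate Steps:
N = 169/66 (N = (-338*1/(6*(1 - 12)))/2 = (-338/((-11*6)))/2 = (-338/(-66))/2 = (-338*(-1/66))/2 = (1/2)*(169/33) = 169/66 ≈ 2.5606)
f(I) = 2*I*(-20 + I) (f(I) = (I + I)*(I - 20) = (2*I)*(-20 + I) = 2*I*(-20 + I))
(f(5) + N)*(15*(-8 - 9)) = (2*5*(-20 + 5) + 169/66)*(15*(-8 - 9)) = (2*5*(-15) + 169/66)*(15*(-17)) = (-150 + 169/66)*(-255) = -9731/66*(-255) = 827135/22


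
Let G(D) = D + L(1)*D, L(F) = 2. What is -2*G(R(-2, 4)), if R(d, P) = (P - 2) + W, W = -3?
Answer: 6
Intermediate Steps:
R(d, P) = -5 + P (R(d, P) = (P - 2) - 3 = (-2 + P) - 3 = -5 + P)
G(D) = 3*D (G(D) = D + 2*D = 3*D)
-2*G(R(-2, 4)) = -6*(-5 + 4) = -6*(-1) = -2*(-3) = 6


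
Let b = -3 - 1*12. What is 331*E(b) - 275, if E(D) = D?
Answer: -5240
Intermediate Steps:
b = -15 (b = -3 - 12 = -15)
331*E(b) - 275 = 331*(-15) - 275 = -4965 - 275 = -5240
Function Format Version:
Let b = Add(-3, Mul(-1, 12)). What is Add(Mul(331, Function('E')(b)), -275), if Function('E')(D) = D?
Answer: -5240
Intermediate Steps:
b = -15 (b = Add(-3, -12) = -15)
Add(Mul(331, Function('E')(b)), -275) = Add(Mul(331, -15), -275) = Add(-4965, -275) = -5240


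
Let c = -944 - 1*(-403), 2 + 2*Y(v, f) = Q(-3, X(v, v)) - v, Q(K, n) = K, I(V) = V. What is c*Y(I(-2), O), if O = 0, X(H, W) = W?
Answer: 1623/2 ≈ 811.50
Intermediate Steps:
Y(v, f) = -5/2 - v/2 (Y(v, f) = -1 + (-3 - v)/2 = -1 + (-3/2 - v/2) = -5/2 - v/2)
c = -541 (c = -944 + 403 = -541)
c*Y(I(-2), O) = -541*(-5/2 - ½*(-2)) = -541*(-5/2 + 1) = -541*(-3/2) = 1623/2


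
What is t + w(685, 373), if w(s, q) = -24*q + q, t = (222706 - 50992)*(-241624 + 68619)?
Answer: -29707389149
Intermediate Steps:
t = -29707380570 (t = 171714*(-173005) = -29707380570)
w(s, q) = -23*q
t + w(685, 373) = -29707380570 - 23*373 = -29707380570 - 8579 = -29707389149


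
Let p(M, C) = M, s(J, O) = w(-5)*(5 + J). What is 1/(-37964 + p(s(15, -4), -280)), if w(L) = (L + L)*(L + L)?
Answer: -1/35964 ≈ -2.7806e-5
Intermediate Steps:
w(L) = 4*L**2 (w(L) = (2*L)*(2*L) = 4*L**2)
s(J, O) = 500 + 100*J (s(J, O) = (4*(-5)**2)*(5 + J) = (4*25)*(5 + J) = 100*(5 + J) = 500 + 100*J)
1/(-37964 + p(s(15, -4), -280)) = 1/(-37964 + (500 + 100*15)) = 1/(-37964 + (500 + 1500)) = 1/(-37964 + 2000) = 1/(-35964) = -1/35964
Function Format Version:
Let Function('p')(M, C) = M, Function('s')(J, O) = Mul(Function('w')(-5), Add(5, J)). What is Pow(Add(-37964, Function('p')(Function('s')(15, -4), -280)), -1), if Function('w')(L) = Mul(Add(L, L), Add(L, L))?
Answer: Rational(-1, 35964) ≈ -2.7806e-5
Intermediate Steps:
Function('w')(L) = Mul(4, Pow(L, 2)) (Function('w')(L) = Mul(Mul(2, L), Mul(2, L)) = Mul(4, Pow(L, 2)))
Function('s')(J, O) = Add(500, Mul(100, J)) (Function('s')(J, O) = Mul(Mul(4, Pow(-5, 2)), Add(5, J)) = Mul(Mul(4, 25), Add(5, J)) = Mul(100, Add(5, J)) = Add(500, Mul(100, J)))
Pow(Add(-37964, Function('p')(Function('s')(15, -4), -280)), -1) = Pow(Add(-37964, Add(500, Mul(100, 15))), -1) = Pow(Add(-37964, Add(500, 1500)), -1) = Pow(Add(-37964, 2000), -1) = Pow(-35964, -1) = Rational(-1, 35964)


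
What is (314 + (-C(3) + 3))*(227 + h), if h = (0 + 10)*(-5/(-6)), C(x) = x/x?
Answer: 223096/3 ≈ 74365.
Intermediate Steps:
C(x) = 1
h = 25/3 (h = 10*(-5*(-⅙)) = 10*(⅚) = 25/3 ≈ 8.3333)
(314 + (-C(3) + 3))*(227 + h) = (314 + (-1*1 + 3))*(227 + 25/3) = (314 + (-1 + 3))*(706/3) = (314 + 2)*(706/3) = 316*(706/3) = 223096/3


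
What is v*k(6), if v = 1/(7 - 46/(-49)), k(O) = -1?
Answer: -49/389 ≈ -0.12596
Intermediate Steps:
v = 49/389 (v = 1/(7 - 46*(-1/49)) = 1/(7 + 46/49) = 1/(389/49) = 49/389 ≈ 0.12596)
v*k(6) = (49/389)*(-1) = -49/389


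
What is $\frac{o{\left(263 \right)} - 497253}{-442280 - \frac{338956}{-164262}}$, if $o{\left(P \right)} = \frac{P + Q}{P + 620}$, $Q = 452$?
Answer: $\frac{18030780370302}{16037367942683} \approx 1.1243$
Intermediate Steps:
$o{\left(P \right)} = \frac{452 + P}{620 + P}$ ($o{\left(P \right)} = \frac{P + 452}{P + 620} = \frac{452 + P}{620 + P}$)
$\frac{o{\left(263 \right)} - 497253}{-442280 - \frac{338956}{-164262}} = \frac{\frac{452 + 263}{620 + 263} - 497253}{-442280 - \frac{338956}{-164262}} = \frac{\frac{1}{883} \cdot 715 - 497253}{-442280 - - \frac{169478}{82131}} = \frac{\frac{1}{883} \cdot 715 - 497253}{-442280 + \frac{169478}{82131}} = \frac{\frac{715}{883} - 497253}{- \frac{36324729202}{82131}} = \left(- \frac{439073684}{883}\right) \left(- \frac{82131}{36324729202}\right) = \frac{18030780370302}{16037367942683}$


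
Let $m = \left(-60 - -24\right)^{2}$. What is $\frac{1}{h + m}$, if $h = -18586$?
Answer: $- \frac{1}{17290} \approx -5.7837 \cdot 10^{-5}$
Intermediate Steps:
$m = 1296$ ($m = \left(-60 + 24\right)^{2} = \left(-36\right)^{2} = 1296$)
$\frac{1}{h + m} = \frac{1}{-18586 + 1296} = \frac{1}{-17290} = - \frac{1}{17290}$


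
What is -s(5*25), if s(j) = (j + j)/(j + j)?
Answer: -1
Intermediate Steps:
s(j) = 1 (s(j) = (2*j)/((2*j)) = (2*j)*(1/(2*j)) = 1)
-s(5*25) = -1*1 = -1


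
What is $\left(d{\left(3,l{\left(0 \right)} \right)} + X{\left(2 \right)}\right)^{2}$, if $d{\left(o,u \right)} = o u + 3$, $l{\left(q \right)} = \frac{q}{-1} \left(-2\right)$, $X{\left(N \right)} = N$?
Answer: $25$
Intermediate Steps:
$l{\left(q \right)} = 2 q$ ($l{\left(q \right)} = q \left(-1\right) \left(-2\right) = - q \left(-2\right) = 2 q$)
$d{\left(o,u \right)} = 3 + o u$
$\left(d{\left(3,l{\left(0 \right)} \right)} + X{\left(2 \right)}\right)^{2} = \left(\left(3 + 3 \cdot 2 \cdot 0\right) + 2\right)^{2} = \left(\left(3 + 3 \cdot 0\right) + 2\right)^{2} = \left(\left(3 + 0\right) + 2\right)^{2} = \left(3 + 2\right)^{2} = 5^{2} = 25$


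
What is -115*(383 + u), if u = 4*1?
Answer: -44505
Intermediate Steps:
u = 4
-115*(383 + u) = -115*(383 + 4) = -115*387 = -44505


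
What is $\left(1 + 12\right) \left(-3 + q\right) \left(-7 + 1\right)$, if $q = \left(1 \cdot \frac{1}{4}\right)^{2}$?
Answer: $\frac{1833}{8} \approx 229.13$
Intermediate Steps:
$q = \frac{1}{16}$ ($q = \left(1 \cdot \frac{1}{4}\right)^{2} = \left(\frac{1}{4}\right)^{2} = \frac{1}{16} \approx 0.0625$)
$\left(1 + 12\right) \left(-3 + q\right) \left(-7 + 1\right) = \left(1 + 12\right) \left(-3 + \frac{1}{16}\right) \left(-7 + 1\right) = 13 \left(\left(- \frac{47}{16}\right) \left(-6\right)\right) = 13 \cdot \frac{141}{8} = \frac{1833}{8}$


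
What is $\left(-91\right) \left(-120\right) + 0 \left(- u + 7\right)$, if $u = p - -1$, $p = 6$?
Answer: $10920$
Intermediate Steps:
$u = 7$ ($u = 6 - -1 = 6 + 1 = 7$)
$\left(-91\right) \left(-120\right) + 0 \left(- u + 7\right) = \left(-91\right) \left(-120\right) + 0 \left(\left(-1\right) 7 + 7\right) = 10920 + 0 \left(-7 + 7\right) = 10920 + 0 \cdot 0 = 10920 + 0 = 10920$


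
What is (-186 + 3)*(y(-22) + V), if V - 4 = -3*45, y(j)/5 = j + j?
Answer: 64233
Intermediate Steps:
y(j) = 10*j (y(j) = 5*(j + j) = 5*(2*j) = 10*j)
V = -131 (V = 4 - 3*45 = 4 - 135 = -131)
(-186 + 3)*(y(-22) + V) = (-186 + 3)*(10*(-22) - 131) = -183*(-220 - 131) = -183*(-351) = 64233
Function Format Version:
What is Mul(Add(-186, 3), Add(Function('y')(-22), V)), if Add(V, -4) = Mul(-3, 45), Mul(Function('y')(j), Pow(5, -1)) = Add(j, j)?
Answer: 64233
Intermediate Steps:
Function('y')(j) = Mul(10, j) (Function('y')(j) = Mul(5, Add(j, j)) = Mul(5, Mul(2, j)) = Mul(10, j))
V = -131 (V = Add(4, Mul(-3, 45)) = Add(4, -135) = -131)
Mul(Add(-186, 3), Add(Function('y')(-22), V)) = Mul(Add(-186, 3), Add(Mul(10, -22), -131)) = Mul(-183, Add(-220, -131)) = Mul(-183, -351) = 64233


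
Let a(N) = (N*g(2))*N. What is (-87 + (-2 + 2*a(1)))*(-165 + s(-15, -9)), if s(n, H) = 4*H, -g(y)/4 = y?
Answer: 21105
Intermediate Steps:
g(y) = -4*y
a(N) = -8*N**2 (a(N) = (N*(-4*2))*N = (N*(-8))*N = (-8*N)*N = -8*N**2)
(-87 + (-2 + 2*a(1)))*(-165 + s(-15, -9)) = (-87 + (-2 + 2*(-8*1**2)))*(-165 + 4*(-9)) = (-87 + (-2 + 2*(-8*1)))*(-165 - 36) = (-87 + (-2 + 2*(-8)))*(-201) = (-87 + (-2 - 16))*(-201) = (-87 - 18)*(-201) = -105*(-201) = 21105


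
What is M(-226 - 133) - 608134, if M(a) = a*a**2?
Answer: -46876413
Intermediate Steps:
M(a) = a**3
M(-226 - 133) - 608134 = (-226 - 133)**3 - 608134 = (-359)**3 - 608134 = -46268279 - 608134 = -46876413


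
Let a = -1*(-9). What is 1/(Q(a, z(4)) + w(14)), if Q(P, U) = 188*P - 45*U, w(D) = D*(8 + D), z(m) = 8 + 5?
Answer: 1/1415 ≈ 0.00070671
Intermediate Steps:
z(m) = 13
a = 9
Q(P, U) = -45*U + 188*P
1/(Q(a, z(4)) + w(14)) = 1/((-45*13 + 188*9) + 14*(8 + 14)) = 1/((-585 + 1692) + 14*22) = 1/(1107 + 308) = 1/1415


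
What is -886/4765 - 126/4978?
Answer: -2505449/11860085 ≈ -0.21125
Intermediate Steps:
-886/4765 - 126/4978 = -886*1/4765 - 126*1/4978 = -886/4765 - 63/2489 = -2505449/11860085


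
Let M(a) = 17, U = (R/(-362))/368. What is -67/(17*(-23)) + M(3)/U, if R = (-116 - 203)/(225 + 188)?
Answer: 365706049949/124729 ≈ 2.9320e+6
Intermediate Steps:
R = -319/413 ≈ -0.77240
U = 319/55018208 (U = -319/413/(-362)/368 = -319/413*(-1/362)*(1/368) = (319/149506)*(1/368) = 319/55018208 ≈ 5.7981e-6)
-67/(17*(-23)) + M(3)/U = -67/(17*(-23)) + 17/(319/55018208) = -67/(-391) + 17*(55018208/319) = -67*(-1/391) + 935309536/319 = 67/391 + 935309536/319 = 365706049949/124729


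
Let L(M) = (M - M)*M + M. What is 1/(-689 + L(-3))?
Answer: -1/692 ≈ -0.0014451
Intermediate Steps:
L(M) = M (L(M) = 0*M + M = 0 + M = M)
1/(-689 + L(-3)) = 1/(-689 - 3) = 1/(-692) = -1/692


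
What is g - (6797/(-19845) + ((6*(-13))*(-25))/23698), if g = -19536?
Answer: -656242910186/33591915 ≈ -19536.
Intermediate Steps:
g - (6797/(-19845) + ((6*(-13))*(-25))/23698) = -19536 - (6797/(-19845) + ((6*(-13))*(-25))/23698) = -19536 - (6797*(-1/19845) - 78*(-25)*(1/23698)) = -19536 - (-971/2835 + 1950*(1/23698)) = -19536 - (-971/2835 + 975/11849) = -19536 - 1*(-8741254/33591915) = -19536 + 8741254/33591915 = -656242910186/33591915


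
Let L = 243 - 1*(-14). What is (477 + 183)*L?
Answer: 169620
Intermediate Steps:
L = 257 (L = 243 + 14 = 257)
(477 + 183)*L = (477 + 183)*257 = 660*257 = 169620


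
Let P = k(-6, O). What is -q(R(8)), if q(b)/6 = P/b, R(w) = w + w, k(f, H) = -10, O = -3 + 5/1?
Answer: 15/4 ≈ 3.7500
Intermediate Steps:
O = 2 (O = -3 + 5*1 = -3 + 5 = 2)
R(w) = 2*w
P = -10
q(b) = -60/b (q(b) = 6*(-10/b) = -60/b)
-q(R(8)) = -(-60)/(2*8) = -(-60)/16 = -1*(-15/4) = 15/4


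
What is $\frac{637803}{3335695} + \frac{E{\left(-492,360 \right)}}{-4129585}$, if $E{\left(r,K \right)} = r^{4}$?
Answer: $- \frac{39090469653924993}{2755007207315} \approx -14189.0$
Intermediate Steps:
$\frac{637803}{3335695} + \frac{E{\left(-492,360 \right)}}{-4129585} = \frac{637803}{3335695} + \frac{\left(-492\right)^{4}}{-4129585} = 637803 \cdot \frac{1}{3335695} + 58594980096 \left(- \frac{1}{4129585}\right) = \frac{637803}{3335695} - \frac{58594980096}{4129585} = - \frac{39090469653924993}{2755007207315}$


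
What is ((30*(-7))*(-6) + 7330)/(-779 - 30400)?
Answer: -8590/31179 ≈ -0.27551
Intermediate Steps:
((30*(-7))*(-6) + 7330)/(-779 - 30400) = (-210*(-6) + 7330)/(-31179) = (1260 + 7330)*(-1/31179) = 8590*(-1/31179) = -8590/31179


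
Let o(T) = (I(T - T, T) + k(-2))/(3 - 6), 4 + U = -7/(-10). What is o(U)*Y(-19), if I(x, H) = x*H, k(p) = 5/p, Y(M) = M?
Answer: -95/6 ≈ -15.833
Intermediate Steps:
U = -33/10 (U = -4 - 7/(-10) = -4 - 7*(-⅒) = -4 + 7/10 = -33/10 ≈ -3.3000)
I(x, H) = H*x
o(T) = ⅚ (o(T) = (T*(T - T) + 5/(-2))/(3 - 6) = (T*0 + 5*(-½))/(-3) = (0 - 5/2)*(-⅓) = -5/2*(-⅓) = ⅚)
o(U)*Y(-19) = (⅚)*(-19) = -95/6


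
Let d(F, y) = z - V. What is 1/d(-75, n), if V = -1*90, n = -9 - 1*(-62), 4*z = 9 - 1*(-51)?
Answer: 1/105 ≈ 0.0095238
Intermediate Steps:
z = 15 (z = (9 - 1*(-51))/4 = (9 + 51)/4 = (1/4)*60 = 15)
n = 53 (n = -9 + 62 = 53)
V = -90
d(F, y) = 105 (d(F, y) = 15 - 1*(-90) = 15 + 90 = 105)
1/d(-75, n) = 1/105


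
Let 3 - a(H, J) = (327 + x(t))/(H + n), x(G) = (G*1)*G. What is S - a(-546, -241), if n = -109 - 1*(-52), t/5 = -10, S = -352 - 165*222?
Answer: -22304782/603 ≈ -36990.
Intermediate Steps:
S = -36982 (S = -352 - 36630 = -36982)
t = -50 (t = 5*(-10) = -50)
n = -57 (n = -109 + 52 = -57)
x(G) = G² (x(G) = G*G = G²)
a(H, J) = 3 - 2827/(-57 + H) (a(H, J) = 3 - (327 + (-50)²)/(H - 57) = 3 - (327 + 2500)/(-57 + H) = 3 - 2827/(-57 + H))
S - a(-546, -241) = -36982 - (-2998 + 3*(-546))/(-57 - 546) = -36982 - (-2998 - 1638)/(-603) = -36982 - (-1)*(-4636)/603 = -36982 - 1*4636/603 = -36982 - 4636/603 = -22304782/603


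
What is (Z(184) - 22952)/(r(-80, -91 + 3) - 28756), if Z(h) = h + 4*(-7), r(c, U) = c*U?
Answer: 5699/5429 ≈ 1.0497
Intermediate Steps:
r(c, U) = U*c
Z(h) = -28 + h (Z(h) = h - 28 = -28 + h)
(Z(184) - 22952)/(r(-80, -91 + 3) - 28756) = ((-28 + 184) - 22952)/((-91 + 3)*(-80) - 28756) = (156 - 22952)/(-88*(-80) - 28756) = -22796/(7040 - 28756) = -22796/(-21716) = -22796*(-1/21716) = 5699/5429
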